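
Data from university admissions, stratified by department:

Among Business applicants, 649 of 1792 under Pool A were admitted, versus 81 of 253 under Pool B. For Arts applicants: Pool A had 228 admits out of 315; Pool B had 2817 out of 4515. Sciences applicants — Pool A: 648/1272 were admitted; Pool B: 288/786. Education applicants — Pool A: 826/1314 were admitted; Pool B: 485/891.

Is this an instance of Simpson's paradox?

Business: Pool A 649/1792 = 36.2%, Pool B 81/253 = 32.0% → Pool A
Arts: Pool A 228/315 = 72.4%, Pool B 2817/4515 = 62.4% → Pool A
Sciences: Pool A 648/1272 = 50.9%, Pool B 288/786 = 36.6% → Pool A
Education: Pool A 826/1314 = 62.9%, Pool B 485/891 = 54.4% → Pool A
Overall: Pool A 2351/4693 = 50.1%, Pool B 3671/6445 = 57.0% → Pool B
Pool A wins each department group but Pool B wins overall — the comparison reverses. Pool A's applicants skew toward Business, which has a lower base rate.

Yes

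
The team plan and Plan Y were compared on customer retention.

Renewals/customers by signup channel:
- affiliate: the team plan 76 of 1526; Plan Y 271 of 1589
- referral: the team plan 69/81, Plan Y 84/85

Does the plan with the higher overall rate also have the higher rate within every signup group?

Yes

Affiliate: the team plan 76/1526 = 5.0%, Plan Y 271/1589 = 17.1% → Plan Y
Referral: the team plan 69/81 = 85.2%, Plan Y 84/85 = 98.8% → Plan Y
Overall: the team plan 145/1607 = 9.0%, Plan Y 355/1674 = 21.2% → Plan Y
Plan Y wins overall and in every signup group — no reversal.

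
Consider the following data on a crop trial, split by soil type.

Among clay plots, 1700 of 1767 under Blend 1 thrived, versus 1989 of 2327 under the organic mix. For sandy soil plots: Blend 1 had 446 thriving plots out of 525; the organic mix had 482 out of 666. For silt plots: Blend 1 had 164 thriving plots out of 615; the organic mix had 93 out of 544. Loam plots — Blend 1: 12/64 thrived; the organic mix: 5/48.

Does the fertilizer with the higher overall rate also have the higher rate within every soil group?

Clay: Blend 1 1700/1767 = 96.2%, the organic mix 1989/2327 = 85.5% → Blend 1
Sandy soil: Blend 1 446/525 = 85.0%, the organic mix 482/666 = 72.4% → Blend 1
Silt: Blend 1 164/615 = 26.7%, the organic mix 93/544 = 17.1% → Blend 1
Loam: Blend 1 12/64 = 18.8%, the organic mix 5/48 = 10.4% → Blend 1
Overall: Blend 1 2322/2971 = 78.2%, the organic mix 2569/3585 = 71.7% → Blend 1
Blend 1 wins overall and in every soil group — no reversal.

Yes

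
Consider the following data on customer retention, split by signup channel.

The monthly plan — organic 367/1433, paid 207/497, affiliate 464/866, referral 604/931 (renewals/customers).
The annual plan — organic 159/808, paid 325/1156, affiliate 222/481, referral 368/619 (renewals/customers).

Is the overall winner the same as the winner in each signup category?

Organic: the monthly plan 367/1433 = 25.6%, the annual plan 159/808 = 19.7% → the monthly plan
Paid: the monthly plan 207/497 = 41.6%, the annual plan 325/1156 = 28.1% → the monthly plan
Affiliate: the monthly plan 464/866 = 53.6%, the annual plan 222/481 = 46.2% → the monthly plan
Referral: the monthly plan 604/931 = 64.9%, the annual plan 368/619 = 59.5% → the monthly plan
Overall: the monthly plan 1642/3727 = 44.1%, the annual plan 1074/3064 = 35.1% → the monthly plan
The monthly plan wins overall and in every signup group — no reversal.

Yes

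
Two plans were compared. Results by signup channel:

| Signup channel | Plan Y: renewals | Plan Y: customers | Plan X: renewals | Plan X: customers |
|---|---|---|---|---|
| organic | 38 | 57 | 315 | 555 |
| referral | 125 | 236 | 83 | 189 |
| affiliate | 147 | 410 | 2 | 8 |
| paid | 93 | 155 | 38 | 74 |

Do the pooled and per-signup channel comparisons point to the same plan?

No

Organic: Plan Y 38/57 = 66.7%, Plan X 315/555 = 56.8% → Plan Y
Referral: Plan Y 125/236 = 53.0%, Plan X 83/189 = 43.9% → Plan Y
Affiliate: Plan Y 147/410 = 35.9%, Plan X 2/8 = 25.0% → Plan Y
Paid: Plan Y 93/155 = 60.0%, Plan X 38/74 = 51.4% → Plan Y
Overall: Plan Y 403/858 = 47.0%, Plan X 438/826 = 53.0% → Plan X
Plan Y wins each signup group but Plan X wins overall — the comparison reverses. Plan Y's customers skew toward affiliate, which has a lower base rate.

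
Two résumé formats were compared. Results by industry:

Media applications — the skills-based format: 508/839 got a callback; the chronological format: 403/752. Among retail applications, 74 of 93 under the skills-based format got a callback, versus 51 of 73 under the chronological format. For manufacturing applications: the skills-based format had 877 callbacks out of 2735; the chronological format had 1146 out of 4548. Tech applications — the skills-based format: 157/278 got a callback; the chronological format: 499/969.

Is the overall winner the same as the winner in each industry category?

Media: the skills-based format 508/839 = 60.5%, the chronological format 403/752 = 53.6% → the skills-based format
Retail: the skills-based format 74/93 = 79.6%, the chronological format 51/73 = 69.9% → the skills-based format
Manufacturing: the skills-based format 877/2735 = 32.1%, the chronological format 1146/4548 = 25.2% → the skills-based format
Tech: the skills-based format 157/278 = 56.5%, the chronological format 499/969 = 51.5% → the skills-based format
Overall: the skills-based format 1616/3945 = 41.0%, the chronological format 2099/6342 = 33.1% → the skills-based format
The skills-based format wins overall and in every industry group — no reversal.

Yes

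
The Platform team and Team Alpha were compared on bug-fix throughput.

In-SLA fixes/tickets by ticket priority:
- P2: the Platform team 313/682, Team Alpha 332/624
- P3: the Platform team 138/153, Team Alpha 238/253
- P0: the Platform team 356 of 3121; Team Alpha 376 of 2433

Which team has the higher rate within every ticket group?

P2: the Platform team 313/682 = 45.9%, Team Alpha 332/624 = 53.2% → Team Alpha
P3: the Platform team 138/153 = 90.2%, Team Alpha 238/253 = 94.1% → Team Alpha
P0: the Platform team 356/3121 = 11.4%, Team Alpha 376/2433 = 15.5% → Team Alpha
Team Alpha has the higher rate in all 3 groups.

Team Alpha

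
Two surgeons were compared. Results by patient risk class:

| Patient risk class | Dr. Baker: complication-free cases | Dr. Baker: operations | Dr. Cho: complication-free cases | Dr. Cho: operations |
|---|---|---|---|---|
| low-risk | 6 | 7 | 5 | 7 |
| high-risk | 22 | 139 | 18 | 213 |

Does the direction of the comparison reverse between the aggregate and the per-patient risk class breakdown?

Low-risk: Dr. Baker 6/7 = 85.7%, Dr. Cho 5/7 = 71.4% → Dr. Baker
High-risk: Dr. Baker 22/139 = 15.8%, Dr. Cho 18/213 = 8.5% → Dr. Baker
Overall: Dr. Baker 28/146 = 19.2%, Dr. Cho 23/220 = 10.5% → Dr. Baker
Dr. Baker wins overall and in every patient risk group — no reversal.

No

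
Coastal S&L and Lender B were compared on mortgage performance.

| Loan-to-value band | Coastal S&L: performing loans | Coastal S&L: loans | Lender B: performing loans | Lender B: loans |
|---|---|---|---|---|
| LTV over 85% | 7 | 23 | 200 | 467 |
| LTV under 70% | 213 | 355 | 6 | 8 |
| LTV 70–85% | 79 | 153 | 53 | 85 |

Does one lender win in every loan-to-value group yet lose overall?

Yes

LTV over 85%: Coastal S&L 7/23 = 30.4%, Lender B 200/467 = 42.8% → Lender B
LTV under 70%: Coastal S&L 213/355 = 60.0%, Lender B 6/8 = 75.0% → Lender B
LTV 70–85%: Coastal S&L 79/153 = 51.6%, Lender B 53/85 = 62.4% → Lender B
Overall: Coastal S&L 299/531 = 56.3%, Lender B 259/560 = 46.2% → Coastal S&L
Lender B wins each loan-to-value group but Coastal S&L wins overall — the comparison reverses. Lender B's loans skew toward LTV over 85%, which has a lower base rate.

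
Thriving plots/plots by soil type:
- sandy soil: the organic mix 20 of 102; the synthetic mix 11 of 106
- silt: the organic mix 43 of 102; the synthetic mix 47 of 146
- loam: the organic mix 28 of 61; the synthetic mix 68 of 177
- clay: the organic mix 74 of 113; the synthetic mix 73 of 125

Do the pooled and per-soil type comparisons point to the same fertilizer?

Sandy soil: the organic mix 20/102 = 19.6%, the synthetic mix 11/106 = 10.4% → the organic mix
Silt: the organic mix 43/102 = 42.2%, the synthetic mix 47/146 = 32.2% → the organic mix
Loam: the organic mix 28/61 = 45.9%, the synthetic mix 68/177 = 38.4% → the organic mix
Clay: the organic mix 74/113 = 65.5%, the synthetic mix 73/125 = 58.4% → the organic mix
Overall: the organic mix 165/378 = 43.7%, the synthetic mix 199/554 = 35.9% → the organic mix
The organic mix wins overall and in every soil group — no reversal.

Yes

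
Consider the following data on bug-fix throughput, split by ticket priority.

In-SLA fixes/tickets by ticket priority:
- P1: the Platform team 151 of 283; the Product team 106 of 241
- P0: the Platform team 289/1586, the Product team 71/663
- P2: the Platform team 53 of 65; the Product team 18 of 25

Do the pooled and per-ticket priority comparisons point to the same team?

P1: the Platform team 151/283 = 53.4%, the Product team 106/241 = 44.0% → the Platform team
P0: the Platform team 289/1586 = 18.2%, the Product team 71/663 = 10.7% → the Platform team
P2: the Platform team 53/65 = 81.5%, the Product team 18/25 = 72.0% → the Platform team
Overall: the Platform team 493/1934 = 25.5%, the Product team 195/929 = 21.0% → the Platform team
The Platform team wins overall and in every ticket group — no reversal.

Yes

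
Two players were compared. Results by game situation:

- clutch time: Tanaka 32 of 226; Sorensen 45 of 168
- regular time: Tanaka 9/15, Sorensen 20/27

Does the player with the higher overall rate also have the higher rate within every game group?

Yes

Clutch time: Tanaka 32/226 = 14.2%, Sorensen 45/168 = 26.8% → Sorensen
Regular time: Tanaka 9/15 = 60.0%, Sorensen 20/27 = 74.1% → Sorensen
Overall: Tanaka 41/241 = 17.0%, Sorensen 65/195 = 33.3% → Sorensen
Sorensen wins overall and in every game group — no reversal.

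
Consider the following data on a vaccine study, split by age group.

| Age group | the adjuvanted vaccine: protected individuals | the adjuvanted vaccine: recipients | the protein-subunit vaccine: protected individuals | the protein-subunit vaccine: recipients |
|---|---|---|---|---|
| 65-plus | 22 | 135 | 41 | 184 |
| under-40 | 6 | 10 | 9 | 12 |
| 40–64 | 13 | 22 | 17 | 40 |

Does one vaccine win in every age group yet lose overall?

No

65-plus: the adjuvanted vaccine 22/135 = 16.3%, the protein-subunit vaccine 41/184 = 22.3% → the protein-subunit vaccine
Under-40: the adjuvanted vaccine 6/10 = 60.0%, the protein-subunit vaccine 9/12 = 75.0% → the protein-subunit vaccine
40–64: the adjuvanted vaccine 13/22 = 59.1%, the protein-subunit vaccine 17/40 = 42.5% → the adjuvanted vaccine
Overall: the adjuvanted vaccine 41/167 = 24.6%, the protein-subunit vaccine 67/236 = 28.4% → the protein-subunit vaccine
Neither sweeps: the adjuvanted vaccine wins 1 of 3 groups, the protein-subunit vaccine wins 2. The protein-subunit vaccine wins overall but not every group — no Simpson reversal.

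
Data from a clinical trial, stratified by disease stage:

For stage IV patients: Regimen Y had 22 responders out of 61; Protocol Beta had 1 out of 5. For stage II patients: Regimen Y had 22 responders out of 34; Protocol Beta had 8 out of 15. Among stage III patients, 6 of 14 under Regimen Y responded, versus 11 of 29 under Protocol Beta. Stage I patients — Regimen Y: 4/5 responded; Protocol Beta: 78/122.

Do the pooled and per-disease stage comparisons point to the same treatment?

Stage IV: Regimen Y 22/61 = 36.1%, Protocol Beta 1/5 = 20.0% → Regimen Y
Stage II: Regimen Y 22/34 = 64.7%, Protocol Beta 8/15 = 53.3% → Regimen Y
Stage III: Regimen Y 6/14 = 42.9%, Protocol Beta 11/29 = 37.9% → Regimen Y
Stage I: Regimen Y 4/5 = 80.0%, Protocol Beta 78/122 = 63.9% → Regimen Y
Overall: Regimen Y 54/114 = 47.4%, Protocol Beta 98/171 = 57.3% → Protocol Beta
Regimen Y wins each disease group but Protocol Beta wins overall — the comparison reverses. Regimen Y's patients skew toward stage IV, which has a lower base rate.

No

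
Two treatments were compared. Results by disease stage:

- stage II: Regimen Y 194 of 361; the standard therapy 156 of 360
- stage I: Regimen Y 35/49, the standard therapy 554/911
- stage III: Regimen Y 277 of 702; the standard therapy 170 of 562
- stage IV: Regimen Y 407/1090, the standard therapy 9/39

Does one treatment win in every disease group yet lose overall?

Stage II: Regimen Y 194/361 = 53.7%, the standard therapy 156/360 = 43.3% → Regimen Y
Stage I: Regimen Y 35/49 = 71.4%, the standard therapy 554/911 = 60.8% → Regimen Y
Stage III: Regimen Y 277/702 = 39.5%, the standard therapy 170/562 = 30.2% → Regimen Y
Stage IV: Regimen Y 407/1090 = 37.3%, the standard therapy 9/39 = 23.1% → Regimen Y
Overall: Regimen Y 913/2202 = 41.5%, the standard therapy 889/1872 = 47.5% → the standard therapy
Regimen Y wins each disease group but the standard therapy wins overall — the comparison reverses. Regimen Y's patients skew toward stage IV, which has a lower base rate.

Yes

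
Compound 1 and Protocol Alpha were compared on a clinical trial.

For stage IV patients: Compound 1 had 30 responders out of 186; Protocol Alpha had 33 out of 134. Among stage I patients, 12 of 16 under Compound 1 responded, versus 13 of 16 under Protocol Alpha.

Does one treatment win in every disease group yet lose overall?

Stage IV: Compound 1 30/186 = 16.1%, Protocol Alpha 33/134 = 24.6% → Protocol Alpha
Stage I: Compound 1 12/16 = 75.0%, Protocol Alpha 13/16 = 81.2% → Protocol Alpha
Overall: Compound 1 42/202 = 20.8%, Protocol Alpha 46/150 = 30.7% → Protocol Alpha
Protocol Alpha wins overall and in every disease group — no reversal.

No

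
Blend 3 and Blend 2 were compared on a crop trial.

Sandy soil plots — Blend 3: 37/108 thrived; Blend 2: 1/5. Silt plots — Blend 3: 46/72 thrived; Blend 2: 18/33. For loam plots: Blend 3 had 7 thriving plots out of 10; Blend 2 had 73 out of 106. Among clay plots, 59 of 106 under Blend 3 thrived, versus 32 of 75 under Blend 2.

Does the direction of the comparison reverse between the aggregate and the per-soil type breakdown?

Yes

Sandy soil: Blend 3 37/108 = 34.3%, Blend 2 1/5 = 20.0% → Blend 3
Silt: Blend 3 46/72 = 63.9%, Blend 2 18/33 = 54.5% → Blend 3
Loam: Blend 3 7/10 = 70.0%, Blend 2 73/106 = 68.9% → Blend 3
Clay: Blend 3 59/106 = 55.7%, Blend 2 32/75 = 42.7% → Blend 3
Overall: Blend 3 149/296 = 50.3%, Blend 2 124/219 = 56.6% → Blend 2
Blend 3 wins each soil group but Blend 2 wins overall — the comparison reverses. Blend 3's plots skew toward sandy soil, which has a lower base rate.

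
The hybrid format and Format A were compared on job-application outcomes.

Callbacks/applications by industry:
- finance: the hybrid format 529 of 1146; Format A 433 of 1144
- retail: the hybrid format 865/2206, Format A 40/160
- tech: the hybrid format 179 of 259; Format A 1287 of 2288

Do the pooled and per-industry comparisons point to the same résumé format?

Finance: the hybrid format 529/1146 = 46.2%, Format A 433/1144 = 37.8% → the hybrid format
Retail: the hybrid format 865/2206 = 39.2%, Format A 40/160 = 25.0% → the hybrid format
Tech: the hybrid format 179/259 = 69.1%, Format A 1287/2288 = 56.2% → the hybrid format
Overall: the hybrid format 1573/3611 = 43.6%, Format A 1760/3592 = 49.0% → Format A
The hybrid format wins each industry group but Format A wins overall — the comparison reverses. The hybrid format's applications skew toward retail, which has a lower base rate.

No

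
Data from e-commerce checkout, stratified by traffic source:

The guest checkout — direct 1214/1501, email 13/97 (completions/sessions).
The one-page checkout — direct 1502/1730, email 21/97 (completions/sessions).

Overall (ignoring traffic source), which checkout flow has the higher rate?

the one-page checkout

Direct: the guest checkout 1214/1501 = 80.9%, the one-page checkout 1502/1730 = 86.8% → the one-page checkout
Email: the guest checkout 13/97 = 13.4%, the one-page checkout 21/97 = 21.6% → the one-page checkout
Overall: the guest checkout 1227/1598 = 76.8%, the one-page checkout 1523/1827 = 83.4% → the one-page checkout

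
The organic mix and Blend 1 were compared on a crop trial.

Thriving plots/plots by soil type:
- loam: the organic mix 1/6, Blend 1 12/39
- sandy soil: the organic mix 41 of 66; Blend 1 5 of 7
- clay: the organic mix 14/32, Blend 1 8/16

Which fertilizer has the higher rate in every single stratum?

Blend 1

Loam: the organic mix 1/6 = 16.7%, Blend 1 12/39 = 30.8% → Blend 1
Sandy soil: the organic mix 41/66 = 62.1%, Blend 1 5/7 = 71.4% → Blend 1
Clay: the organic mix 14/32 = 43.8%, Blend 1 8/16 = 50.0% → Blend 1
Blend 1 has the higher rate in all 3 groups.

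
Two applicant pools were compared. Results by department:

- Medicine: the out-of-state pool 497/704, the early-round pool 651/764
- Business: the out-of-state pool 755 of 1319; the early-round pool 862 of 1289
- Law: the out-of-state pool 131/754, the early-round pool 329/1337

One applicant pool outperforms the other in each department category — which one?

the early-round pool

Medicine: the out-of-state pool 497/704 = 70.6%, the early-round pool 651/764 = 85.2% → the early-round pool
Business: the out-of-state pool 755/1319 = 57.2%, the early-round pool 862/1289 = 66.9% → the early-round pool
Law: the out-of-state pool 131/754 = 17.4%, the early-round pool 329/1337 = 24.6% → the early-round pool
The early-round pool has the higher rate in all 3 groups.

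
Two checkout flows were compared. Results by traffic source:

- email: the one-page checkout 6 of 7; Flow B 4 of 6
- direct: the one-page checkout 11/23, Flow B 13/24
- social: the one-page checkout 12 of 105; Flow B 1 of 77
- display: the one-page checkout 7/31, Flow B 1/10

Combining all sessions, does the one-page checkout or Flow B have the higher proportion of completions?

Email: the one-page checkout 6/7 = 85.7%, Flow B 4/6 = 66.7% → the one-page checkout
Direct: the one-page checkout 11/23 = 47.8%, Flow B 13/24 = 54.2% → Flow B
Social: the one-page checkout 12/105 = 11.4%, Flow B 1/77 = 1.3% → the one-page checkout
Display: the one-page checkout 7/31 = 22.6%, Flow B 1/10 = 10.0% → the one-page checkout
Overall: the one-page checkout 36/166 = 21.7%, Flow B 19/117 = 16.2% → the one-page checkout
(Neither sweeps every traffic group, but the one-page checkout has the higher pooled rate.)

the one-page checkout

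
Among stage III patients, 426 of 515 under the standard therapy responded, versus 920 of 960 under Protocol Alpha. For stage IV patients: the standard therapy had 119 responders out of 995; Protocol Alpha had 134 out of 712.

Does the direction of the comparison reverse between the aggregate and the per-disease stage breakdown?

No

Stage III: the standard therapy 426/515 = 82.7%, Protocol Alpha 920/960 = 95.8% → Protocol Alpha
Stage IV: the standard therapy 119/995 = 12.0%, Protocol Alpha 134/712 = 18.8% → Protocol Alpha
Overall: the standard therapy 545/1510 = 36.1%, Protocol Alpha 1054/1672 = 63.0% → Protocol Alpha
Protocol Alpha wins overall and in every disease group — no reversal.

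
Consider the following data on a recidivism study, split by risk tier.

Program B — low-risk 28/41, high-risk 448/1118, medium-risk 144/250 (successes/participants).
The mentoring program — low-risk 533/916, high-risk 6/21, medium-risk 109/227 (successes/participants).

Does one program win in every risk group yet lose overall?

Yes

Low-risk: Program B 28/41 = 68.3%, the mentoring program 533/916 = 58.2% → Program B
High-risk: Program B 448/1118 = 40.1%, the mentoring program 6/21 = 28.6% → Program B
Medium-risk: Program B 144/250 = 57.6%, the mentoring program 109/227 = 48.0% → Program B
Overall: Program B 620/1409 = 44.0%, the mentoring program 648/1164 = 55.7% → the mentoring program
Program B wins each risk group but the mentoring program wins overall — the comparison reverses. Program B's participants skew toward high-risk, which has a lower base rate.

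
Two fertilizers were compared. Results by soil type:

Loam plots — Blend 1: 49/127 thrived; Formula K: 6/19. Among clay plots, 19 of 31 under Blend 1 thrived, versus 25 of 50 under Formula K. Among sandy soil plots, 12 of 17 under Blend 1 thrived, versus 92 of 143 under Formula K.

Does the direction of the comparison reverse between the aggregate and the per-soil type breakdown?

Yes

Loam: Blend 1 49/127 = 38.6%, Formula K 6/19 = 31.6% → Blend 1
Clay: Blend 1 19/31 = 61.3%, Formula K 25/50 = 50.0% → Blend 1
Sandy soil: Blend 1 12/17 = 70.6%, Formula K 92/143 = 64.3% → Blend 1
Overall: Blend 1 80/175 = 45.7%, Formula K 123/212 = 58.0% → Formula K
Blend 1 wins each soil group but Formula K wins overall — the comparison reverses. Blend 1's plots skew toward loam, which has a lower base rate.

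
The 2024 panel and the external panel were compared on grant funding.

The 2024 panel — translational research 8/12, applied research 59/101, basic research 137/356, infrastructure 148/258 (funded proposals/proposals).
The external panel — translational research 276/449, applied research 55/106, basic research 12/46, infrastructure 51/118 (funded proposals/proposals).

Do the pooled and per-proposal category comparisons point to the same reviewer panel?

Translational research: the 2024 panel 8/12 = 66.7%, the external panel 276/449 = 61.5% → the 2024 panel
Applied research: the 2024 panel 59/101 = 58.4%, the external panel 55/106 = 51.9% → the 2024 panel
Basic research: the 2024 panel 137/356 = 38.5%, the external panel 12/46 = 26.1% → the 2024 panel
Infrastructure: the 2024 panel 148/258 = 57.4%, the external panel 51/118 = 43.2% → the 2024 panel
Overall: the 2024 panel 352/727 = 48.4%, the external panel 394/719 = 54.8% → the external panel
The 2024 panel wins each proposal group but the external panel wins overall — the comparison reverses. The 2024 panel's proposals skew toward basic research, which has a lower base rate.

No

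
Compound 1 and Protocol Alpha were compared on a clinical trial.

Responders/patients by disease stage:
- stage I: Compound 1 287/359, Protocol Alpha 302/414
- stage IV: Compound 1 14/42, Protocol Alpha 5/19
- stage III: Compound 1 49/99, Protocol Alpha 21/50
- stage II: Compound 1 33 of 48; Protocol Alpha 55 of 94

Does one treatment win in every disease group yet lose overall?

Stage I: Compound 1 287/359 = 79.9%, Protocol Alpha 302/414 = 72.9% → Compound 1
Stage IV: Compound 1 14/42 = 33.3%, Protocol Alpha 5/19 = 26.3% → Compound 1
Stage III: Compound 1 49/99 = 49.5%, Protocol Alpha 21/50 = 42.0% → Compound 1
Stage II: Compound 1 33/48 = 68.8%, Protocol Alpha 55/94 = 58.5% → Compound 1
Overall: Compound 1 383/548 = 69.9%, Protocol Alpha 383/577 = 66.4% → Compound 1
Compound 1 wins overall and in every disease group — no reversal.

No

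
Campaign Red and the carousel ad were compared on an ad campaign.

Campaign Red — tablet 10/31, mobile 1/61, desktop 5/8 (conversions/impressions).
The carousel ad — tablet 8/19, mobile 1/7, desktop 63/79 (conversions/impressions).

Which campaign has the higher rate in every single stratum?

Tablet: Campaign Red 10/31 = 32.3%, the carousel ad 8/19 = 42.1% → the carousel ad
Mobile: Campaign Red 1/61 = 1.6%, the carousel ad 1/7 = 14.3% → the carousel ad
Desktop: Campaign Red 5/8 = 62.5%, the carousel ad 63/79 = 79.7% → the carousel ad
The carousel ad has the higher rate in all 3 groups.

the carousel ad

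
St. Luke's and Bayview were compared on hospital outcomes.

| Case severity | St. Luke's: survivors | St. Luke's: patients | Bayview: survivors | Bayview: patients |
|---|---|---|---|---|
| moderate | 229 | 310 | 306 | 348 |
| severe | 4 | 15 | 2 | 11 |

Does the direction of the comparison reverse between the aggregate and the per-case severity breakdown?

No

Moderate: St. Luke's 229/310 = 73.9%, Bayview 306/348 = 87.9% → Bayview
Severe: St. Luke's 4/15 = 26.7%, Bayview 2/11 = 18.2% → St. Luke's
Overall: St. Luke's 233/325 = 71.7%, Bayview 308/359 = 85.8% → Bayview
Neither sweeps: St. Luke's wins 1 of 2 groups, Bayview wins 1. Bayview wins overall but not every group — no Simpson reversal.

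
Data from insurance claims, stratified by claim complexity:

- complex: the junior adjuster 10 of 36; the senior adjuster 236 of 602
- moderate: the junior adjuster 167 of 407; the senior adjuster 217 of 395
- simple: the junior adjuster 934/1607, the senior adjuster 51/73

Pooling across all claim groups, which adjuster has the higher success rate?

the junior adjuster

Complex: the junior adjuster 10/36 = 27.8%, the senior adjuster 236/602 = 39.2% → the senior adjuster
Moderate: the junior adjuster 167/407 = 41.0%, the senior adjuster 217/395 = 54.9% → the senior adjuster
Simple: the junior adjuster 934/1607 = 58.1%, the senior adjuster 51/73 = 69.9% → the senior adjuster
Overall: the junior adjuster 1111/2050 = 54.2%, the senior adjuster 504/1070 = 47.1% → the junior adjuster
(The senior adjuster wins every claim group but the junior adjuster wins overall — the senior adjuster's claims skew toward the low-rate complex group.)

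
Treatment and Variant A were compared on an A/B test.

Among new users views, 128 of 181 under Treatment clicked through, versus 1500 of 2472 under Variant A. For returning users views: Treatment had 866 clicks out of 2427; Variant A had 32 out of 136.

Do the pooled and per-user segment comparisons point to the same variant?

No

New users: Treatment 128/181 = 70.7%, Variant A 1500/2472 = 60.7% → Treatment
Returning users: Treatment 866/2427 = 35.7%, Variant A 32/136 = 23.5% → Treatment
Overall: Treatment 994/2608 = 38.1%, Variant A 1532/2608 = 58.7% → Variant A
Treatment wins each user group but Variant A wins overall — the comparison reverses. Treatment's views skew toward returning users, which has a lower base rate.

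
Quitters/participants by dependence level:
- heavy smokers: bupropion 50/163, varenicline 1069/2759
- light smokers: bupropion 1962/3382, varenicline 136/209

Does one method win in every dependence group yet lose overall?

Heavy smokers: bupropion 50/163 = 30.7%, varenicline 1069/2759 = 38.7% → varenicline
Light smokers: bupropion 1962/3382 = 58.0%, varenicline 136/209 = 65.1% → varenicline
Overall: bupropion 2012/3545 = 56.8%, varenicline 1205/2968 = 40.6% → bupropion
Varenicline wins each dependence group but bupropion wins overall — the comparison reverses. Varenicline's participants skew toward heavy smokers, which has a lower base rate.

Yes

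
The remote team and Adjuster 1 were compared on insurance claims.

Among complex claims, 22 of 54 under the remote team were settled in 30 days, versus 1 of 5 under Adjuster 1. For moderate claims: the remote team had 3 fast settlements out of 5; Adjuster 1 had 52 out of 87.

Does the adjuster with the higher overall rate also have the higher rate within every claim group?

No

Complex: the remote team 22/54 = 40.7%, Adjuster 1 1/5 = 20.0% → the remote team
Moderate: the remote team 3/5 = 60.0%, Adjuster 1 52/87 = 59.8% → the remote team
Overall: the remote team 25/59 = 42.4%, Adjuster 1 53/92 = 57.6% → Adjuster 1
The remote team wins each claim group but Adjuster 1 wins overall — the comparison reverses. The remote team's claims skew toward complex, which has a lower base rate.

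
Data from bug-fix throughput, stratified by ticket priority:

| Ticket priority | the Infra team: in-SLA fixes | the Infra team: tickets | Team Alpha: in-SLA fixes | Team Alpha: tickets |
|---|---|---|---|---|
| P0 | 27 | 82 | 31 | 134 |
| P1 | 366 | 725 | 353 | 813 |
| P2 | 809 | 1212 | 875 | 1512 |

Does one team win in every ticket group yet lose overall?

P0: the Infra team 27/82 = 32.9%, Team Alpha 31/134 = 23.1% → the Infra team
P1: the Infra team 366/725 = 50.5%, Team Alpha 353/813 = 43.4% → the Infra team
P2: the Infra team 809/1212 = 66.7%, Team Alpha 875/1512 = 57.9% → the Infra team
Overall: the Infra team 1202/2019 = 59.5%, Team Alpha 1259/2459 = 51.2% → the Infra team
The Infra team wins overall and in every ticket group — no reversal.

No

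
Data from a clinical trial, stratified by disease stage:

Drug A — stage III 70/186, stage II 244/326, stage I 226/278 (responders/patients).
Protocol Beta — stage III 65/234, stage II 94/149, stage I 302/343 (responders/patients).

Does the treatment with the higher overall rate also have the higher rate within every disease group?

No

Stage III: Drug A 70/186 = 37.6%, Protocol Beta 65/234 = 27.8% → Drug A
Stage II: Drug A 244/326 = 74.8%, Protocol Beta 94/149 = 63.1% → Drug A
Stage I: Drug A 226/278 = 81.3%, Protocol Beta 302/343 = 88.0% → Protocol Beta
Overall: Drug A 540/790 = 68.4%, Protocol Beta 461/726 = 63.5% → Drug A
Neither sweeps: Drug A wins 2 of 3 groups, Protocol Beta wins 1. Drug A wins overall but not every group — no Simpson reversal.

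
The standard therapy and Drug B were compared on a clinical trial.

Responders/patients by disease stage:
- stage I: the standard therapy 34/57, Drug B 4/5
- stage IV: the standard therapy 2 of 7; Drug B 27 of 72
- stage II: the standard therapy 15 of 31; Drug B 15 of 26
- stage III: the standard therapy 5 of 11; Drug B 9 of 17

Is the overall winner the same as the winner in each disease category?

Stage I: the standard therapy 34/57 = 59.6%, Drug B 4/5 = 80.0% → Drug B
Stage IV: the standard therapy 2/7 = 28.6%, Drug B 27/72 = 37.5% → Drug B
Stage II: the standard therapy 15/31 = 48.4%, Drug B 15/26 = 57.7% → Drug B
Stage III: the standard therapy 5/11 = 45.5%, Drug B 9/17 = 52.9% → Drug B
Overall: the standard therapy 56/106 = 52.8%, Drug B 55/120 = 45.8% → the standard therapy
Drug B wins each disease group but the standard therapy wins overall — the comparison reverses. Drug B's patients skew toward stage IV, which has a lower base rate.

No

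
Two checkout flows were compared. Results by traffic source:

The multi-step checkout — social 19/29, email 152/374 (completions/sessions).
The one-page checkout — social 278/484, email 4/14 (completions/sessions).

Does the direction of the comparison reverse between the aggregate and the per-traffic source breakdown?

Yes

Social: the multi-step checkout 19/29 = 65.5%, the one-page checkout 278/484 = 57.4% → the multi-step checkout
Email: the multi-step checkout 152/374 = 40.6%, the one-page checkout 4/14 = 28.6% → the multi-step checkout
Overall: the multi-step checkout 171/403 = 42.4%, the one-page checkout 282/498 = 56.6% → the one-page checkout
The multi-step checkout wins each traffic group but the one-page checkout wins overall — the comparison reverses. The multi-step checkout's sessions skew toward email, which has a lower base rate.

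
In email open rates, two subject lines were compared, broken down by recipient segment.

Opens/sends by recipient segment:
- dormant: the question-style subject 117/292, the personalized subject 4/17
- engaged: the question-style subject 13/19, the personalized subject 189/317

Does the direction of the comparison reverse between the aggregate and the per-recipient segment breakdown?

Yes

Dormant: the question-style subject 117/292 = 40.1%, the personalized subject 4/17 = 23.5% → the question-style subject
Engaged: the question-style subject 13/19 = 68.4%, the personalized subject 189/317 = 59.6% → the question-style subject
Overall: the question-style subject 130/311 = 41.8%, the personalized subject 193/334 = 57.8% → the personalized subject
The question-style subject wins each recipient group but the personalized subject wins overall — the comparison reverses. The question-style subject's sends skew toward dormant, which has a lower base rate.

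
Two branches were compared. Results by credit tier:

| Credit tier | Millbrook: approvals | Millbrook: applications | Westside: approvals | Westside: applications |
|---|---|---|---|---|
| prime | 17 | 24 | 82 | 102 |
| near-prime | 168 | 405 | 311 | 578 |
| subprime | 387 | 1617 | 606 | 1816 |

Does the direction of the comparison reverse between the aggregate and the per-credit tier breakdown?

No

Prime: Millbrook 17/24 = 70.8%, Westside 82/102 = 80.4% → Westside
Near-prime: Millbrook 168/405 = 41.5%, Westside 311/578 = 53.8% → Westside
Subprime: Millbrook 387/1617 = 23.9%, Westside 606/1816 = 33.4% → Westside
Overall: Millbrook 572/2046 = 28.0%, Westside 999/2496 = 40.0% → Westside
Westside wins overall and in every credit group — no reversal.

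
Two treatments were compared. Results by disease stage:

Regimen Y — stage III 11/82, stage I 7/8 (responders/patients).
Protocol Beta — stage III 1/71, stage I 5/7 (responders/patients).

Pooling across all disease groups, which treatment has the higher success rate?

Regimen Y

Stage III: Regimen Y 11/82 = 13.4%, Protocol Beta 1/71 = 1.4% → Regimen Y
Stage I: Regimen Y 7/8 = 87.5%, Protocol Beta 5/7 = 71.4% → Regimen Y
Overall: Regimen Y 18/90 = 20.0%, Protocol Beta 6/78 = 7.7% → Regimen Y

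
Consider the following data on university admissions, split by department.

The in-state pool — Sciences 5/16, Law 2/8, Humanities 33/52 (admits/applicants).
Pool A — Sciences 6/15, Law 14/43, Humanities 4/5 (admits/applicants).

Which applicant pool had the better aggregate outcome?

Sciences: the in-state pool 5/16 = 31.2%, Pool A 6/15 = 40.0% → Pool A
Law: the in-state pool 2/8 = 25.0%, Pool A 14/43 = 32.6% → Pool A
Humanities: the in-state pool 33/52 = 63.5%, Pool A 4/5 = 80.0% → Pool A
Overall: the in-state pool 40/76 = 52.6%, Pool A 24/63 = 38.1% → the in-state pool
(Pool A wins every department group but the in-state pool wins overall — Pool A's applicants skew toward the low-rate Law group.)

the in-state pool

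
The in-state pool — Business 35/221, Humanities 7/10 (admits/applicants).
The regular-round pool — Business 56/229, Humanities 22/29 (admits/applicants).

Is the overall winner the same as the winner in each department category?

Yes

Business: the in-state pool 35/221 = 15.8%, the regular-round pool 56/229 = 24.5% → the regular-round pool
Humanities: the in-state pool 7/10 = 70.0%, the regular-round pool 22/29 = 75.9% → the regular-round pool
Overall: the in-state pool 42/231 = 18.2%, the regular-round pool 78/258 = 30.2% → the regular-round pool
The regular-round pool wins overall and in every department group — no reversal.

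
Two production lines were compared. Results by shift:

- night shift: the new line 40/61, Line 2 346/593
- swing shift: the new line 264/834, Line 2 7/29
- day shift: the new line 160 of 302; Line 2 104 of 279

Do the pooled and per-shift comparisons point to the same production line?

Night shift: the new line 40/61 = 65.6%, Line 2 346/593 = 58.3% → the new line
Swing shift: the new line 264/834 = 31.7%, Line 2 7/29 = 24.1% → the new line
Day shift: the new line 160/302 = 53.0%, Line 2 104/279 = 37.3% → the new line
Overall: the new line 464/1197 = 38.8%, Line 2 457/901 = 50.7% → Line 2
The new line wins each shift group but Line 2 wins overall — the comparison reverses. The new line's units skew toward swing shift, which has a lower base rate.

No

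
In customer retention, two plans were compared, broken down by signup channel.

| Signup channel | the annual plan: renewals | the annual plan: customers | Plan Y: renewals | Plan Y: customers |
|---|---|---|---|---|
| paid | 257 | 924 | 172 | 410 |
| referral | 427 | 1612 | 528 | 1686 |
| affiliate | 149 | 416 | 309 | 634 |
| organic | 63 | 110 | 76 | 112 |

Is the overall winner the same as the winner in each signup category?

Yes

Paid: the annual plan 257/924 = 27.8%, Plan Y 172/410 = 42.0% → Plan Y
Referral: the annual plan 427/1612 = 26.5%, Plan Y 528/1686 = 31.3% → Plan Y
Affiliate: the annual plan 149/416 = 35.8%, Plan Y 309/634 = 48.7% → Plan Y
Organic: the annual plan 63/110 = 57.3%, Plan Y 76/112 = 67.9% → Plan Y
Overall: the annual plan 896/3062 = 29.3%, Plan Y 1085/2842 = 38.2% → Plan Y
Plan Y wins overall and in every signup group — no reversal.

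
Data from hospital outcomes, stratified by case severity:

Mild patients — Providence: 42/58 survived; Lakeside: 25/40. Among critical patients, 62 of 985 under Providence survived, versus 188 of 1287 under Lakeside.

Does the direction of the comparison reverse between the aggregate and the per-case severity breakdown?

No

Mild: Providence 42/58 = 72.4%, Lakeside 25/40 = 62.5% → Providence
Critical: Providence 62/985 = 6.3%, Lakeside 188/1287 = 14.6% → Lakeside
Overall: Providence 104/1043 = 10.0%, Lakeside 213/1327 = 16.1% → Lakeside
Neither sweeps: Providence wins 1 of 2 groups, Lakeside wins 1. Lakeside wins overall but not every group — no Simpson reversal.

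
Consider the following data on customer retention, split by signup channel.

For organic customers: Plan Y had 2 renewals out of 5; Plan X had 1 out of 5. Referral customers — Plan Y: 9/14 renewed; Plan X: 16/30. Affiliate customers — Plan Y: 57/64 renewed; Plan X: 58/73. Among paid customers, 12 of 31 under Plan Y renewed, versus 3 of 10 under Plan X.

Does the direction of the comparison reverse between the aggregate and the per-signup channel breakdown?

Organic: Plan Y 2/5 = 40.0%, Plan X 1/5 = 20.0% → Plan Y
Referral: Plan Y 9/14 = 64.3%, Plan X 16/30 = 53.3% → Plan Y
Affiliate: Plan Y 57/64 = 89.1%, Plan X 58/73 = 79.5% → Plan Y
Paid: Plan Y 12/31 = 38.7%, Plan X 3/10 = 30.0% → Plan Y
Overall: Plan Y 80/114 = 70.2%, Plan X 78/118 = 66.1% → Plan Y
Plan Y wins overall and in every signup group — no reversal.

No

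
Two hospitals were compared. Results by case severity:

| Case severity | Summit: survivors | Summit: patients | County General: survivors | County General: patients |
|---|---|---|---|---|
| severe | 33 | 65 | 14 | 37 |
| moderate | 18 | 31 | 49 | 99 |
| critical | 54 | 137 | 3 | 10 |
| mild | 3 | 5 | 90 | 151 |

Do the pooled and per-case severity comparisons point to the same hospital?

No

Severe: Summit 33/65 = 50.8%, County General 14/37 = 37.8% → Summit
Moderate: Summit 18/31 = 58.1%, County General 49/99 = 49.5% → Summit
Critical: Summit 54/137 = 39.4%, County General 3/10 = 30.0% → Summit
Mild: Summit 3/5 = 60.0%, County General 90/151 = 59.6% → Summit
Overall: Summit 108/238 = 45.4%, County General 156/297 = 52.5% → County General
Summit wins each case group but County General wins overall — the comparison reverses. Summit's patients skew toward critical, which has a lower base rate.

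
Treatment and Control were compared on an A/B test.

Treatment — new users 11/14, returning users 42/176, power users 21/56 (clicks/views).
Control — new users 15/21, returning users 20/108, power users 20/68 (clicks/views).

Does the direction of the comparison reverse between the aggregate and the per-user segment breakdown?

New users: Treatment 11/14 = 78.6%, Control 15/21 = 71.4% → Treatment
Returning users: Treatment 42/176 = 23.9%, Control 20/108 = 18.5% → Treatment
Power users: Treatment 21/56 = 37.5%, Control 20/68 = 29.4% → Treatment
Overall: Treatment 74/246 = 30.1%, Control 55/197 = 27.9% → Treatment
Treatment wins overall and in every user group — no reversal.

No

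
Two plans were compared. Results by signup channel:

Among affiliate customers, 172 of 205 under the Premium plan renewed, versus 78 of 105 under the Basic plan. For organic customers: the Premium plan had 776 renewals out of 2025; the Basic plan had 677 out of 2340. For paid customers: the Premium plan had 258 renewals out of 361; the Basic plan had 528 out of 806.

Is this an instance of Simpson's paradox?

No

Affiliate: the Premium plan 172/205 = 83.9%, the Basic plan 78/105 = 74.3% → the Premium plan
Organic: the Premium plan 776/2025 = 38.3%, the Basic plan 677/2340 = 28.9% → the Premium plan
Paid: the Premium plan 258/361 = 71.5%, the Basic plan 528/806 = 65.5% → the Premium plan
Overall: the Premium plan 1206/2591 = 46.5%, the Basic plan 1283/3251 = 39.5% → the Premium plan
The Premium plan wins overall and in every signup group — no reversal.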